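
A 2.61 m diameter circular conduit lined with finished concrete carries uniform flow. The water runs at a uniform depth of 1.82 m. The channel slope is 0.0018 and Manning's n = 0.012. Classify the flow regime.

For a circular section of diameter D = 2.61 m at depth y = 1.82 m, the central angle is θ = 2 arccos(1 − 2y/D) = 3.953 rad. Then A = (D²/8)(θ − sin θ) = 3.984 m² and P = Dθ/2 = 5.159 m.
Hydraulic radius R = A/P = 3.984/5.159 = 0.7722 m.
V = (1/n) R^(2/3) √S = (1/0.012) × 0.7722^(2/3) × √0.0018 = 2.976 m/s. Hydraulic depth D_h = A/T = 3.984/2.398 = 1.661 m.
Froude number Fr = V/√(g·D_h) = 2.976/√(9.81×1.661) = 0.737, which is less than 1, so the flow is subcritical.

subcritical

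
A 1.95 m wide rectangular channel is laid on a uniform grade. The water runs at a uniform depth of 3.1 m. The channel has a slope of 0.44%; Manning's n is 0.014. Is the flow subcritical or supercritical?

subcritical

Flow area A = b·y = 1.95 × 3.1 = 6.045 m². Wetted perimeter P = b + 2y = 1.95 + 2×3.1 = 8.15 m.
Hydraulic radius R = A/P = 6.045/8.15 = 0.7417 m.
V = (1/n) R^(2/3) √S = (1/0.014) × 0.7417^(2/3) × √0.0044 = 3.882 m/s. Hydraulic depth D_h = A/T = 6.045/1.95 = 3.1 m.
Froude number Fr = V/√(g·D_h) = 3.882/√(9.81×3.1) = 0.704, which is less than 1, so the flow is subcritical.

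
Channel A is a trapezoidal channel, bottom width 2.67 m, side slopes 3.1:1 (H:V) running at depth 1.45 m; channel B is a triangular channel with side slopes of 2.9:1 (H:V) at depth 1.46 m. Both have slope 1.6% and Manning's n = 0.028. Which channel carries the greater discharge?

channel A

Channel A: With bottom width b = 2.67 m and side slope z = 3.1: A = (b + zy)y = (2.67 + 3.1×1.45)×1.45 = 10.39 m²; P = b + 2y√(1+z²) = 2.67 + 2×1.45×3.257 = 12.12 m. Hydraulic radius R = A/P = 10.39/12.12 = 0.8575 m. Q_A = (1/0.028)·10.39·0.8575^(2/3)·√0.016 = 42.36 m³/s.
Channel B: For a triangular section with side slope z = 2.9: A = zy² = 2.9×1.46² = 6.182 m²; P = 2y√(1+z²) = 2×1.46×3.068 = 8.957 m. Hydraulic radius R = A/P = 6.182/8.957 = 0.6901 m. Q_B = (1/0.028)·6.182·0.6901^(2/3)·√0.016 = 21.81 m³/s.
Q_A = 42.36 m³/s vs Q_B = 21.81 m³/s, so channel A carries more.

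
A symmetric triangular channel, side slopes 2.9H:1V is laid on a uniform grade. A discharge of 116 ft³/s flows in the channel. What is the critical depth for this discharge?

y_c = 2.51 ft

At critical depth, Q² T / (g A³) = 1, i.e. A³/T = Q²/g = 116²/32.2 = 417.9.
Try y = 3.1 ft: A³/T = 1204 — high.
Try y = 2.51 ft: A³/T = 418.9 — ≈ 417.9.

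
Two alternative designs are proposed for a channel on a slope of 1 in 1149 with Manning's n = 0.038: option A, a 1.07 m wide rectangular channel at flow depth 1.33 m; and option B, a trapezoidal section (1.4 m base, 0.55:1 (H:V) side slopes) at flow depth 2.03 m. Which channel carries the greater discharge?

channel B

Channel A: Flow area A = b·y = 1.07 × 1.33 = 1.423 m². Wetted perimeter P = b + 2y = 1.07 + 2×1.33 = 3.73 m. Hydraulic radius R = A/P = 1.423/3.73 = 0.3815 m. Q_A = (1/0.038)·1.423·0.3815^(2/3)·√0.0008703 = 0.5812 m³/s.
Channel B: With bottom width b = 1.4 m and side slope z = 0.55: A = (b + zy)y = (1.4 + 0.55×2.03)×2.03 = 5.108 m²; P = b + 2y√(1+z²) = 1.4 + 2×2.03×1.141 = 6.034 m. Hydraulic radius R = A/P = 5.108/6.034 = 0.8467 m. Q_B = (1/0.038)·5.108·0.8467^(2/3)·√0.0008703 = 3.549 m³/s.
Q_A = 0.5812 m³/s vs Q_B = 3.549 m³/s, so channel B carries more.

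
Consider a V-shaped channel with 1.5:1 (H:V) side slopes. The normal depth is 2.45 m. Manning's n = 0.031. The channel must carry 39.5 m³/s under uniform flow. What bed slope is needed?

For a triangular section with side slope z = 1.5: A = zy² = 1.5×2.45² = 9.004 m²; P = 2y√(1+z²) = 2×2.45×1.803 = 8.834 m.
Hydraulic radius R = A/P = 9.004/8.834 = 1.019 m.
From Manning's equation, S = [nQ / (1 A R^(2/3))]² = [0.031 × 39.5 / (1 × 9.004 × 1.019^(2/3))]² = 0.018.

S = 0.018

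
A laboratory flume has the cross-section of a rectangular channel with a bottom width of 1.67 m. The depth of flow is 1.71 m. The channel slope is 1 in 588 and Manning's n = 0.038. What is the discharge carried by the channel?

Q = 2.11 m³/s

Flow area A = b·y = 1.67 × 1.71 = 2.856 m². Wetted perimeter P = b + 2y = 1.67 + 2×1.71 = 5.09 m.
Hydraulic radius R = A/P = 2.856/5.09 = 0.561 m.
Manning's equation: Q = (1/n) A R^(2/3) S^(1/2) = (1/0.038) × 2.856 × 0.561^(2/3) × 0.001701^(1/2) = 2.11 m³/s.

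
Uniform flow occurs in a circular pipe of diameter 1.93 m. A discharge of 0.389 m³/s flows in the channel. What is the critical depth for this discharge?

y_c = 0.291 m

At critical depth, Q² T / (g A³) = 1, i.e. A³/T = Q²/g = 0.389²/9.81 = 0.01543.
Trying y = 0.343 m: A³/T = 0.02945 — over.
Trying y = 0.228 m: A³/T = 0.005893 — short.
Trying y = 0.291 m: A³/T = 0.01543 — ≈ 0.01543.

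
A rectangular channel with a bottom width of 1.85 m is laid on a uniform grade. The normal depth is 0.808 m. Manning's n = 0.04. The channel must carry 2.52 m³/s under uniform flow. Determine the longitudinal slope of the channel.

Flow area A = b·y = 1.85 × 0.808 = 1.495 m². Wetted perimeter P = b + 2y = 1.85 + 2×0.808 = 3.466 m.
Hydraulic radius R = A/P = 1.495/3.466 = 0.4313 m.
From Manning's equation, S = [nQ / (1 A R^(2/3))]² = [0.04 × 2.52 / (1 × 1.495 × 0.4313^(2/3))]² = 0.014.

S = 0.014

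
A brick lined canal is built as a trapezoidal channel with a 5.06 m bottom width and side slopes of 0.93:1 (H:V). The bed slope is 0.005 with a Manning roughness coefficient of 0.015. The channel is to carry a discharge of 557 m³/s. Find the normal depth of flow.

y_n = 5.68 m

Manning's equation rearranged: A R^(2/3) = nQ / (1·√S) = 0.015 × 557 / (√0.005) = 118.2.
Try y = 6.96 m: A R^(2/3) = 179.2 — high.
Try y = 5.68 m: A R^(2/3) = 118.2 — matches.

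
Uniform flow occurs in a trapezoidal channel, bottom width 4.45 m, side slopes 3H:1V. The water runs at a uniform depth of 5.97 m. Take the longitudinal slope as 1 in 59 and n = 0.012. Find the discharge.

Q = 3120 m³/s

With bottom width b = 4.45 m and side slope z = 3: A = (b + zy)y = (4.45 + 3×5.97)×5.97 = 133.5 m²; P = b + 2y√(1+z²) = 4.45 + 2×5.97×3.162 = 42.21 m.
Hydraulic radius R = A/P = 133.5/42.21 = 3.163 m.
Manning's equation: Q = (1/n) A R^(2/3) S^(1/2) = (1/0.012) × 133.5 × 3.163^(2/3) × 0.01695^(1/2) = 3120 m³/s.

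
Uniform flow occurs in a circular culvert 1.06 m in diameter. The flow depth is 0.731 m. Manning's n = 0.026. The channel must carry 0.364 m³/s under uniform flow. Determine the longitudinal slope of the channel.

For a circular section of diameter D = 1.06 m at depth y = 0.731 m, the central angle is θ = 2 arccos(1 − 2y/D) = 3.92 rad. Then A = (D²/8)(θ − sin θ) = 0.6491 m² and P = Dθ/2 = 2.077 m.
Hydraulic radius R = A/P = 0.6491/2.077 = 0.3125 m.
From Manning's equation, S = [nQ / (1 A R^(2/3))]² = [0.026 × 0.364 / (1 × 0.6491 × 0.3125^(2/3))]² = 0.001.

S = 0.001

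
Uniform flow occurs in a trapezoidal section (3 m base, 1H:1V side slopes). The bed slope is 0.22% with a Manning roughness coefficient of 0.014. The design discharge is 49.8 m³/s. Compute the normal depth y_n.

Manning's equation rearranged: A R^(2/3) = nQ / (1·√S) = 0.014 × 49.8 / (√0.0022) = 14.86.
At y = 2.66 m: A R^(2/3) = 19.12 — too large.
At y = 1.75 m: A R^(2/3) = 8.563 — too small.
At y = 2.34 m: A R^(2/3) = 14.88 — matches.

y_n = 2.34 m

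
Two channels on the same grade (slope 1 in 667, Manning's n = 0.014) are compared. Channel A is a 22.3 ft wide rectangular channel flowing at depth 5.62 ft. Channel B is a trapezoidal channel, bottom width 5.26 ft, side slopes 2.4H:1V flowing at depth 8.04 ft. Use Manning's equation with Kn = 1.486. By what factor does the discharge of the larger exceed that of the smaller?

Channel A: Flow area A = b·y = 22.3 × 5.62 = 125.3 ft². Wetted perimeter P = b + 2y = 22.3 + 2×5.62 = 33.54 ft. Hydraulic radius R = A/P = 125.3/33.54 = 3.737 ft. Q_A = (1.486/0.014)·125.3·3.737^(2/3)·√0.001499 = 1240 ft³/s.
Channel B: With bottom width b = 5.26 ft and side slope z = 2.4: A = (b + zy)y = (5.26 + 2.4×8.04)×8.04 = 197.4 ft²; P = b + 2y√(1+z²) = 5.26 + 2×8.04×2.6 = 47.07 ft. Hydraulic radius R = A/P = 197.4/47.07 = 4.195 ft. Q_B = (1.486/0.014)·197.4·4.195^(2/3)·√0.001499 = 2110 ft³/s.
The larger discharge is 2110 ft³/s and the smaller is 1240 ft³/s; the ratio is 1.7.

1.7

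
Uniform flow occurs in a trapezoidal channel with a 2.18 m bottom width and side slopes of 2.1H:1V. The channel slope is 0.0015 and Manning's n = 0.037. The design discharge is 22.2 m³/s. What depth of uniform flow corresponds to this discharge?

Manning's equation rearranged: A R^(2/3) = nQ / (1·√S) = 0.037 × 22.2 / (√0.0015) = 21.21.
At y = 3.11 m: A R^(2/3) = 37.48 — over.
At y = 2.43 m: A R^(2/3) = 21.22 — ≈ 21.21.

y_n = 2.43 m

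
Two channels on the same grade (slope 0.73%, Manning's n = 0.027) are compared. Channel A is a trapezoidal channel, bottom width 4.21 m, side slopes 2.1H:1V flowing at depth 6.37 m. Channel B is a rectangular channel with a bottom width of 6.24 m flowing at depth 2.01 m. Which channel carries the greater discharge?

channel A

Channel A: With bottom width b = 4.21 m and side slope z = 2.1: A = (b + zy)y = (4.21 + 2.1×6.37)×6.37 = 112 m²; P = b + 2y√(1+z²) = 4.21 + 2×6.37×2.326 = 33.84 m. Hydraulic radius R = A/P = 112/33.84 = 3.31 m. Q_A = (1/0.027)·112·3.31^(2/3)·√0.0073 = 787.4 m³/s.
Channel B: Flow area A = b·y = 6.24 × 2.01 = 12.54 m². Wetted perimeter P = b + 2y = 6.24 + 2×2.01 = 10.26 m. Hydraulic radius R = A/P = 12.54/10.26 = 1.222 m. Q_B = (1/0.027)·12.54·1.222^(2/3)·√0.0073 = 45.38 m³/s.
Q_A = 787.4 m³/s vs Q_B = 45.38 m³/s, so channel A carries more.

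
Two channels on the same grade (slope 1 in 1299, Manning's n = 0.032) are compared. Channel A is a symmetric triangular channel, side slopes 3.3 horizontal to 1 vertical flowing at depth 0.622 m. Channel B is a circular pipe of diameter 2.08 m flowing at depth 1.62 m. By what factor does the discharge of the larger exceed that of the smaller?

Channel A: For a triangular section with side slope z = 3.3: A = zy² = 3.3×0.622² = 1.277 m²; P = 2y√(1+z²) = 2×0.622×3.448 = 4.29 m. Hydraulic radius R = A/P = 1.277/4.29 = 0.2976 m. Q_A = (1/0.032)·1.277·0.2976^(2/3)·√0.0007698 = 0.4935 m³/s.
Channel B: For a circular section of diameter D = 2.08 m at depth y = 1.62 m, the central angle is θ = 2 arccos(1 − 2y/D) = 4.325 rad. Then A = (D²/8)(θ − sin θ) = 2.84 m² and P = Dθ/2 = 4.498 m. Hydraulic radius R = A/P = 2.84/4.498 = 0.6313 m. Q_B = (1/0.032)·2.84·0.6313^(2/3)·√0.0007698 = 1.812 m³/s.
The larger discharge is 1.812 m³/s and the smaller is 0.4935 m³/s; the ratio is 3.67.

3.67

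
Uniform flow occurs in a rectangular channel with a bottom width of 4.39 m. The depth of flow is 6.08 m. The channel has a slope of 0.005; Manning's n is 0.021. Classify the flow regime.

subcritical

Flow area A = b·y = 4.39 × 6.08 = 26.69 m². Wetted perimeter P = b + 2y = 4.39 + 2×6.08 = 16.55 m.
Hydraulic radius R = A/P = 26.69/16.55 = 1.613 m.
V = (1/n) R^(2/3) √S = (1/0.021) × 1.613^(2/3) × √0.005 = 4.631 m/s. Hydraulic depth D_h = A/T = 26.69/4.39 = 6.08 m.
Froude number Fr = V/√(g·D_h) = 4.631/√(9.81×6.08) = 0.6, which is less than 1, so the flow is subcritical.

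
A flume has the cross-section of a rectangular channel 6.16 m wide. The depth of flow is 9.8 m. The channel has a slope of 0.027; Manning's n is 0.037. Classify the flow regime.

subcritical

Flow area A = b·y = 6.16 × 9.8 = 60.37 m². Wetted perimeter P = b + 2y = 6.16 + 2×9.8 = 25.76 m.
Hydraulic radius R = A/P = 60.37/25.76 = 2.343 m.
V = (1/n) R^(2/3) √S = (1/0.037) × 2.343^(2/3) × √0.027 = 7.835 m/s. Hydraulic depth D_h = A/T = 60.37/6.16 = 9.8 m.
Froude number Fr = V/√(g·D_h) = 7.835/√(9.81×9.8) = 0.799, which is less than 1, so the flow is subcritical.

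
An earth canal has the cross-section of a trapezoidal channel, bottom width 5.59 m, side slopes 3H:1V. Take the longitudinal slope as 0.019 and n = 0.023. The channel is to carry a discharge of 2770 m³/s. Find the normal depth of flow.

Manning's equation rearranged: A R^(2/3) = nQ / (1·√S) = 0.023 × 2770 / (√0.019) = 462.2.
Trying y = 5.2 m: A R^(2/3) = 222.2 — short.
Trying y = 7.09 m: A R^(2/3) = 461.8 — close enough.

y_n = 7.09 m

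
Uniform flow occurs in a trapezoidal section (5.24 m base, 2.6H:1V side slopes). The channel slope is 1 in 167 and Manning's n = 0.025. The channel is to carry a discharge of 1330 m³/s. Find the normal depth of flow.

y_n = 7.27 m

Manning's equation rearranged: A R^(2/3) = nQ / (1·√S) = 0.025 × 1330 / (√0.005988) = 429.7.
Try y = 5.12 m: A R^(2/3) = 189.3 — low.
Try y = 9.03 m: A R^(2/3) = 724.4 — high.
Try y = 7.27 m: A R^(2/3) = 430.2 — close enough.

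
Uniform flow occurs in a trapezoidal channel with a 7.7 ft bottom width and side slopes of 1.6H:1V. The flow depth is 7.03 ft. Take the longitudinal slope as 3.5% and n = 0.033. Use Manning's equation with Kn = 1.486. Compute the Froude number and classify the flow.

With bottom width b = 7.7 ft and side slope z = 1.6: A = (b + zy)y = (7.7 + 1.6×7.03)×7.03 = 133.2 ft²; P = b + 2y√(1+z²) = 7.7 + 2×7.03×1.887 = 34.23 ft.
Hydraulic radius R = A/P = 133.2/34.23 = 3.892 ft.
V = (1.486/n) R^(2/3) √S = (1.486/0.033) × 3.892^(2/3) × √0.035 = 20.84 ft/s. Hydraulic depth D_h = A/T = 133.2/30.2 = 4.411 ft.
Froude number Fr = V/√(g·D_h) = 20.84/√(32.2×4.411) = 1.75, which is greater than 1, so the flow is supercritical.

supercritical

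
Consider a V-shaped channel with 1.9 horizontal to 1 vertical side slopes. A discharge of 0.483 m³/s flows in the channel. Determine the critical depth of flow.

y_c = 0.421 m

At critical depth, Q² T / (g A³) = 1, i.e. A³/T = Q²/g = 0.483²/9.81 = 0.02378.
Try y = 0.494 m: A³/T = 0.0531 — too large.
Try y = 0.343 m: A³/T = 0.008569 — too small.
Try y = 0.421 m: A³/T = 0.02387 — matches.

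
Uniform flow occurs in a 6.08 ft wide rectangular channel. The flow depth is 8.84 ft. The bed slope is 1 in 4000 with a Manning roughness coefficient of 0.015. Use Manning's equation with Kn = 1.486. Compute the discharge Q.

Q = 145 ft³/s

Flow area A = b·y = 6.08 × 8.84 = 53.75 ft². Wetted perimeter P = b + 2y = 6.08 + 2×8.84 = 23.76 ft.
Hydraulic radius R = A/P = 53.75/23.76 = 2.262 ft.
Manning's equation: Q = (1.486/n) A R^(2/3) S^(1/2) = (1.486/0.015) × 53.75 × 2.262^(2/3) × 0.00025^(1/2) = 145 ft³/s.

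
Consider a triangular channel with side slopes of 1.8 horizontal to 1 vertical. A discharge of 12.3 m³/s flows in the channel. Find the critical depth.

At critical depth, Q² T / (g A³) = 1, i.e. A³/T = Q²/g = 12.3²/9.81 = 15.42.
At y = 1.19 m: A³/T = 3.866 — low.
At y = 1.93 m: A³/T = 43.38 — high.
At y = 1.57 m: A³/T = 15.45 — matches.

y_c = 1.57 m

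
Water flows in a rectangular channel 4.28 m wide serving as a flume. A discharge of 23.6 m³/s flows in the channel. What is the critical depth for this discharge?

y_c = 1.46 m

For a rectangular channel, critical depth y_c = (q²/g)^(1/3) where q = Q/b = 23.6/4.28 = 5.514 m²/s.
So y_c = (5.514²/9.81)^(1/3) = 1.46 m.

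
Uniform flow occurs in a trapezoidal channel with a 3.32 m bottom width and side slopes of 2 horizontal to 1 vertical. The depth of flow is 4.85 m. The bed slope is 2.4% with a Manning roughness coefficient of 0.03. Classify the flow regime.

With bottom width b = 3.32 m and side slope z = 2: A = (b + zy)y = (3.32 + 2×4.85)×4.85 = 63.15 m²; P = b + 2y√(1+z²) = 3.32 + 2×4.85×2.236 = 25.01 m.
Hydraulic radius R = A/P = 63.15/25.01 = 2.525 m.
V = (1/n) R^(2/3) √S = (1/0.03) × 2.525^(2/3) × √0.024 = 9.575 m/s. Hydraulic depth D_h = A/T = 63.15/22.72 = 2.779 m.
Froude number Fr = V/√(g·D_h) = 9.575/√(9.81×2.779) = 1.83, which is greater than 1, so the flow is supercritical.

supercritical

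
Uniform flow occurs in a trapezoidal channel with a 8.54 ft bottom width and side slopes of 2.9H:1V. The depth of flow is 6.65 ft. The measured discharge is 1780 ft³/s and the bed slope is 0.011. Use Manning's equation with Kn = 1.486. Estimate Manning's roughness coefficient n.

n = 0.0391

With bottom width b = 8.54 ft and side slope z = 2.9: A = (b + zy)y = (8.54 + 2.9×6.65)×6.65 = 185 ft²; P = b + 2y√(1+z²) = 8.54 + 2×6.65×3.068 = 49.34 ft.
Hydraulic radius R = A/P = 185/49.34 = 3.75 ft.
Rearranging Manning's equation: n = (1.486/Q) A R^(2/3) S^(1/2) = (1.486/1780) × 185 × 3.75^(2/3) × √0.011 = 0.0391.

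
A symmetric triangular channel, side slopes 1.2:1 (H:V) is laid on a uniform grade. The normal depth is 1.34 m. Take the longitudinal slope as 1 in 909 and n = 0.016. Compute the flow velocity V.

For a triangular section with side slope z = 1.2: A = zy² = 1.2×1.34² = 2.155 m²; P = 2y√(1+z²) = 2×1.34×1.562 = 4.186 m.
Hydraulic radius R = A/P = 2.155/4.186 = 0.5147 m.
From Manning's equation, V = (1/n) R^(2/3) S^(1/2) = (1/0.016) × 0.5147^(2/3) × 0.0011^(1/2) = 1.33 m/s.

V = 1.33 m/s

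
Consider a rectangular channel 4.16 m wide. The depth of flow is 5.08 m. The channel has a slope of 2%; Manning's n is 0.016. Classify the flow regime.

supercritical

Flow area A = b·y = 4.16 × 5.08 = 21.13 m². Wetted perimeter P = b + 2y = 4.16 + 2×5.08 = 14.32 m.
Hydraulic radius R = A/P = 21.13/14.32 = 1.476 m.
V = (1/n) R^(2/3) √S = (1/0.016) × 1.476^(2/3) × √0.02 = 11.46 m/s. Hydraulic depth D_h = A/T = 21.13/4.16 = 5.08 m.
Froude number Fr = V/√(g·D_h) = 11.46/√(9.81×5.08) = 1.62, which is greater than 1, so the flow is supercritical.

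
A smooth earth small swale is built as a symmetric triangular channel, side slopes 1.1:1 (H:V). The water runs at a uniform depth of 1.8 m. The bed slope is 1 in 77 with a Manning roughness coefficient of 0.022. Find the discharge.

Q = 14.1 m³/s

For a triangular section with side slope z = 1.1: A = zy² = 1.1×1.8² = 3.564 m²; P = 2y√(1+z²) = 2×1.8×1.487 = 5.352 m.
Hydraulic radius R = A/P = 3.564/5.352 = 0.6659 m.
Manning's equation: Q = (1/n) A R^(2/3) S^(1/2) = (1/0.022) × 3.564 × 0.6659^(2/3) × 0.01299^(1/2) = 14.1 m³/s.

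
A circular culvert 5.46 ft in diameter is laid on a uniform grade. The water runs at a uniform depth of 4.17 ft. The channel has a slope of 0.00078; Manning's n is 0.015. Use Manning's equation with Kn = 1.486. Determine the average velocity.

V = 3.87 ft/s

For a circular section of diameter D = 5.46 ft at depth y = 4.17 ft, the central angle is θ = 2 arccos(1 − 2y/D) = 4.253 rad. Then A = (D²/8)(θ − sin θ) = 19.19 ft² and P = Dθ/2 = 11.61 ft.
Hydraulic radius R = A/P = 19.19/11.61 = 1.653 ft.
From Manning's equation, V = (1.486/n) R^(2/3) S^(1/2) = (1.486/0.015) × 1.653^(2/3) × 0.00078^(1/2) = 3.87 ft/s.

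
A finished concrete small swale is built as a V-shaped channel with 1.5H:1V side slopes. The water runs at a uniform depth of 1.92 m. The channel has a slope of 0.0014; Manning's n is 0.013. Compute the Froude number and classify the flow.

For a triangular section with side slope z = 1.5: A = zy² = 1.5×1.92² = 5.53 m²; P = 2y√(1+z²) = 2×1.92×1.803 = 6.923 m.
Hydraulic radius R = A/P = 5.53/6.923 = 0.7988 m.
V = (1/n) R^(2/3) √S = (1/0.013) × 0.7988^(2/3) × √0.0014 = 2.478 m/s. Hydraulic depth D_h = A/T = 5.53/5.76 = 0.96 m.
Froude number Fr = V/√(g·D_h) = 2.478/√(9.81×0.96) = 0.807, which is less than 1, so the flow is subcritical.

subcritical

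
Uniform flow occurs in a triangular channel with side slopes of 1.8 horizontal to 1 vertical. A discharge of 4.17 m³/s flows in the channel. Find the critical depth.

At critical depth, Q² T / (g A³) = 1, i.e. A³/T = Q²/g = 4.17²/9.81 = 1.773.
Try y = 1.21 m: A³/T = 4.202 — too large.
Try y = 0.888 m: A³/T = 0.8945 — too small.
Try y = 1.02 m: A³/T = 1.789 — ≈ 1.773.

y_c = 1.02 m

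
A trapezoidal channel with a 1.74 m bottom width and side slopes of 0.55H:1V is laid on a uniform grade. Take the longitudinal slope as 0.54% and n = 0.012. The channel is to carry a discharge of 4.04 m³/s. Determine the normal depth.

y_n = 0.592 m

Manning's equation rearranged: A R^(2/3) = nQ / (1·√S) = 0.012 × 4.04 / (√0.0054) = 0.6597.
Trying y = 0.708 m: A R^(2/3) = 0.8843 — too large.
Trying y = 0.436 m: A R^(2/3) = 0.4001 — too small.
Trying y = 0.592 m: A R^(2/3) = 0.659 — ≈ 0.6597.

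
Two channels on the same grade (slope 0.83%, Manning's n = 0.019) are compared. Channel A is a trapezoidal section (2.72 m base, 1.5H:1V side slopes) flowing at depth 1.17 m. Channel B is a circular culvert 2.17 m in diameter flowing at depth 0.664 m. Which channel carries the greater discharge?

Channel A: With bottom width b = 2.72 m and side slope z = 1.5: A = (b + zy)y = (2.72 + 1.5×1.17)×1.17 = 5.236 m²; P = b + 2y√(1+z²) = 2.72 + 2×1.17×1.803 = 6.938 m. Hydraulic radius R = A/P = 5.236/6.938 = 0.7546 m. Q_A = (1/0.019)·5.236·0.7546^(2/3)·√0.0083 = 20.81 m³/s.
Channel B: For a circular section of diameter D = 2.17 m at depth y = 0.664 m, the central angle is θ = 2 arccos(1 − 2y/D) = 2.345 rad. Then A = (D²/8)(θ − sin θ) = 0.9591 m² and P = Dθ/2 = 2.544 m. Hydraulic radius R = A/P = 0.9591/2.544 = 0.377 m. Q_B = (1/0.019)·0.9591·0.377^(2/3)·√0.0083 = 2.4 m³/s.
Q_A = 20.81 m³/s vs Q_B = 2.4 m³/s, so channel A carries more.

channel A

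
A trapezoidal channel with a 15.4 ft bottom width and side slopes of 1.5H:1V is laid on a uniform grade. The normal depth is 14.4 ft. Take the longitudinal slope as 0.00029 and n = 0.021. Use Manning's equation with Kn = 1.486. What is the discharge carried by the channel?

Q = 2550 ft³/s

With bottom width b = 15.4 ft and side slope z = 1.5: A = (b + zy)y = (15.4 + 1.5×14.4)×14.4 = 532.8 ft²; P = b + 2y√(1+z²) = 15.4 + 2×14.4×1.803 = 67.32 ft.
Hydraulic radius R = A/P = 532.8/67.32 = 7.914 ft.
Manning's equation: Q = (1.486/n) A R^(2/3) S^(1/2) = (1.486/0.021) × 532.8 × 7.914^(2/3) × 0.00029^(1/2) = 2550 ft³/s.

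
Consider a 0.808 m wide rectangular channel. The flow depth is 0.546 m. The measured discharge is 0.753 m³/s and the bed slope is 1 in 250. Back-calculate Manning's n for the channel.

n = 0.014

Flow area A = b·y = 0.808 × 0.546 = 0.4412 m². Wetted perimeter P = b + 2y = 0.808 + 2×0.546 = 1.9 m.
Hydraulic radius R = A/P = 0.4412/1.9 = 0.2322 m.
Rearranging Manning's equation: n = (1/Q) A R^(2/3) S^(1/2) = (1/0.753) × 0.4412 × 0.2322^(2/3) × √0.004 = 0.014.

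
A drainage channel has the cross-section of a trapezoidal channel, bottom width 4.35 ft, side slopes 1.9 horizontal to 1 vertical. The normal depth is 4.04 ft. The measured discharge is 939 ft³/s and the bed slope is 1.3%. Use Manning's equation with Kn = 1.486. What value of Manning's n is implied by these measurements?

n = 0.015

With bottom width b = 4.35 ft and side slope z = 1.9: A = (b + zy)y = (4.35 + 1.9×4.04)×4.04 = 48.59 ft²; P = b + 2y√(1+z²) = 4.35 + 2×4.04×2.147 = 21.7 ft.
Hydraulic radius R = A/P = 48.59/21.7 = 2.239 ft.
Rearranging Manning's equation: n = (1.486/Q) A R^(2/3) S^(1/2) = (1.486/939) × 48.59 × 2.239^(2/3) × √0.013 = 0.015.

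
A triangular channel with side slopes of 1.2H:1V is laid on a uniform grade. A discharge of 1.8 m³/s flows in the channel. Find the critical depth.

At critical depth, Q² T / (g A³) = 1, i.e. A³/T = Q²/g = 1.8²/9.81 = 0.3303.
Trying y = 0.689 m: A³/T = 0.1118 — low.
Trying y = 0.856 m: A³/T = 0.3309 — matches.

y_c = 0.856 m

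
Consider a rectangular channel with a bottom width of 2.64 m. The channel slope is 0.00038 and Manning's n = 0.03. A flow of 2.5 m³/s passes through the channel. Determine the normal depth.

y_n = 1.76 m

Manning's equation rearranged: A R^(2/3) = nQ / (1·√S) = 0.03 × 2.5 / (√0.00038) = 3.847.
Try y = 1.98 m: A R^(2/3) = 4.475 — over.
Try y = 1.28 m: A R^(2/3) = 2.535 — short.
Try y = 1.76 m: A R^(2/3) = 3.85 — ≈ 3.847.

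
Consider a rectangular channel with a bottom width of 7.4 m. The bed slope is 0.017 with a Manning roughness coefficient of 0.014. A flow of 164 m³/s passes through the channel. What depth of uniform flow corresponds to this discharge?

y_n = 2 m

Manning's equation rearranged: A R^(2/3) = nQ / (1·√S) = 0.014 × 164 / (√0.017) = 17.61.
At y = 1.76 m: A R^(2/3) = 14.65 — too small.
At y = 2.46 m: A R^(2/3) = 23.62 — too large.
At y = 2 m: A R^(2/3) = 17.61 — close enough.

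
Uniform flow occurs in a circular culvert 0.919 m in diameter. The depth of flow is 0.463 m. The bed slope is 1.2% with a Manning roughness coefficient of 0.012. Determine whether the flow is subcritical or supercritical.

For a circular section of diameter D = 0.919 m at depth y = 0.463 m, the central angle is θ = 2 arccos(1 − 2y/D) = 3.157 rad. Then A = (D²/8)(θ − sin θ) = 0.3349 m² and P = Dθ/2 = 1.451 m.
Hydraulic radius R = A/P = 0.3349/1.451 = 0.2309 m.
V = (1/n) R^(2/3) √S = (1/0.012) × 0.2309^(2/3) × √0.012 = 3.435 m/s. Hydraulic depth D_h = A/T = 0.3349/0.919 = 0.3644 m.
Froude number Fr = V/√(g·D_h) = 3.435/√(9.81×0.3644) = 1.82, which is greater than 1, so the flow is supercritical.

supercritical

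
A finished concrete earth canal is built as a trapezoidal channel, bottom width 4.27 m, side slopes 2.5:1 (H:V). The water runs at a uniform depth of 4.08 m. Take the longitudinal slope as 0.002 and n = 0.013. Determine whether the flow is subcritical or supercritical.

supercritical

With bottom width b = 4.27 m and side slope z = 2.5: A = (b + zy)y = (4.27 + 2.5×4.08)×4.08 = 59.04 m²; P = b + 2y√(1+z²) = 4.27 + 2×4.08×2.693 = 26.24 m.
Hydraulic radius R = A/P = 59.04/26.24 = 2.25 m.
V = (1/n) R^(2/3) √S = (1/0.013) × 2.25^(2/3) × √0.002 = 5.907 m/s. Hydraulic depth D_h = A/T = 59.04/24.67 = 2.393 m.
Froude number Fr = V/√(g·D_h) = 5.907/√(9.81×2.393) = 1.22, which is greater than 1, so the flow is supercritical.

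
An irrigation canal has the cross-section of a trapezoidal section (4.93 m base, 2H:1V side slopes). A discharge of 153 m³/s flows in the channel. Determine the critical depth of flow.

At critical depth, Q² T / (g A³) = 1, i.e. A³/T = Q²/g = 153²/9.81 = 2386.
Try y = 3.66 m: A³/T = 4605 — over.
Try y = 2.67 m: A³/T = 1321 — short.
Try y = 3.11 m: A³/T = 2401 — ≈ 2386.

y_c = 3.11 m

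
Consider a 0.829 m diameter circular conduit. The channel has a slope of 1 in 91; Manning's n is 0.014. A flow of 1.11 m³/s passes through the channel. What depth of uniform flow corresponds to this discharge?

Manning's equation rearranged: A R^(2/3) = nQ / (1·√S) = 0.014 × 1.11 / (√0.01099) = 0.1482.
At y = 0.686 m: A R^(2/3) = 0.1906 — over.
At y = 0.553 m: A R^(2/3) = 0.1483 — close enough.

y_n = 0.553 m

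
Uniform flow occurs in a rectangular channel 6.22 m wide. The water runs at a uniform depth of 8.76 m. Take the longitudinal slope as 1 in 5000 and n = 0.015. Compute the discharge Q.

Flow area A = b·y = 6.22 × 8.76 = 54.49 m². Wetted perimeter P = b + 2y = 6.22 + 2×8.76 = 23.74 m.
Hydraulic radius R = A/P = 54.49/23.74 = 2.295 m.
Manning's equation: Q = (1/n) A R^(2/3) S^(1/2) = (1/0.015) × 54.49 × 2.295^(2/3) × 0.0002^(1/2) = 89.4 m³/s.

Q = 89.4 m³/s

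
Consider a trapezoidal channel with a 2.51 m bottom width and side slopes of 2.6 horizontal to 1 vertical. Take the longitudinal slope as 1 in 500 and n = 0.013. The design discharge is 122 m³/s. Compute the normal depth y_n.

y_n = 2.78 m

Manning's equation rearranged: A R^(2/3) = nQ / (1·√S) = 0.013 × 122 / (√0.002) = 35.46.
Try y = 3.06 m: A R^(2/3) = 44.49 — too large.
Try y = 2.13 m: A R^(2/3) = 19.28 — too small.
Try y = 2.78 m: A R^(2/3) = 35.54 — close enough.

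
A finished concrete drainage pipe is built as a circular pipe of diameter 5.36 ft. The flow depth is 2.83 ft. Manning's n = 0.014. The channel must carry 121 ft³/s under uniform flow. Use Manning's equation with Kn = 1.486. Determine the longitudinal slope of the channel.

For a circular section of diameter D = 5.36 ft at depth y = 2.83 ft, the central angle is θ = 2 arccos(1 − 2y/D) = 3.254 rad. Then A = (D²/8)(θ − sin θ) = 12.09 ft² and P = Dθ/2 = 8.72 ft.
Hydraulic radius R = A/P = 12.09/8.72 = 1.386 ft.
From Manning's equation, S = [nQ / (1.486 A R^(2/3))]² = [0.014 × 121 / (1.486 × 12.09 × 1.386^(2/3))]² = 0.00576.

S = 0.00576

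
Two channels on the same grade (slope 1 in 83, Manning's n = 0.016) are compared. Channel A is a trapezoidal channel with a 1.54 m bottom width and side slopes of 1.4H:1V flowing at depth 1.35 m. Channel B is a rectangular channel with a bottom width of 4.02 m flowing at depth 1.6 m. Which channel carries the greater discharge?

channel B

Channel A: With bottom width b = 1.54 m and side slope z = 1.4: A = (b + zy)y = (1.54 + 1.4×1.35)×1.35 = 4.63 m²; P = b + 2y√(1+z²) = 1.54 + 2×1.35×1.72 = 6.185 m. Hydraulic radius R = A/P = 4.63/6.185 = 0.7486 m. Q_A = (1/0.016)·4.63·0.7486^(2/3)·√0.01205 = 26.19 m³/s.
Channel B: Flow area A = b·y = 4.02 × 1.6 = 6.432 m². Wetted perimeter P = b + 2y = 4.02 + 2×1.6 = 7.22 m. Hydraulic radius R = A/P = 6.432/7.22 = 0.8909 m. Q_B = (1/0.016)·6.432·0.8909^(2/3)·√0.01205 = 40.85 m³/s.
Q_A = 26.19 m³/s vs Q_B = 40.85 m³/s, so channel B carries more.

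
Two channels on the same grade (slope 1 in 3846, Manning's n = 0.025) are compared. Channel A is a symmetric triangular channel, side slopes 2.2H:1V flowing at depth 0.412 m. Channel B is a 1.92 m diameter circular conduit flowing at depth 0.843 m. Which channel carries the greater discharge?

channel B

Channel A: For a triangular section with side slope z = 2.2: A = zy² = 2.2×0.412² = 0.3734 m²; P = 2y√(1+z²) = 2×0.412×2.417 = 1.991 m. Hydraulic radius R = A/P = 0.3734/1.991 = 0.1875 m. Q_A = (1/0.025)·0.3734·0.1875^(2/3)·√0.00026 = 0.07892 m³/s.
Channel B: For a circular section of diameter D = 1.92 m at depth y = 0.843 m, the central angle is θ = 2 arccos(1 − 2y/D) = 2.897 rad. Then A = (D²/8)(θ − sin θ) = 1.224 m² and P = Dθ/2 = 2.781 m. Hydraulic radius R = A/P = 1.224/2.781 = 0.4399 m. Q_B = (1/0.025)·1.224·0.4399^(2/3)·√0.00026 = 0.4565 m³/s.
Q_A = 0.07892 m³/s vs Q_B = 0.4565 m³/s, so channel B carries more.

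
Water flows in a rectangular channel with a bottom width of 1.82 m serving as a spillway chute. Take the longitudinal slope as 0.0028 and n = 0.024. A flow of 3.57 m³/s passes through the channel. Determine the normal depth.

Manning's equation rearranged: A R^(2/3) = nQ / (1·√S) = 0.024 × 3.57 / (√0.0028) = 1.619.
Trying y = 1.62 m: A R^(2/3) = 2.057 — over.
Trying y = 0.972 m: A R^(2/3) = 1.069 — short.
Trying y = 1.34 m: A R^(2/3) = 1.621 — ≈ 1.619.

y_n = 1.34 m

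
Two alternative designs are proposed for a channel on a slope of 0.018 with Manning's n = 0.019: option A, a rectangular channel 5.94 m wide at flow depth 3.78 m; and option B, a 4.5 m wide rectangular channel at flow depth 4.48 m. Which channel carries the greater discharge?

channel A

Channel A: Flow area A = b·y = 5.94 × 3.78 = 22.45 m². Wetted perimeter P = b + 2y = 5.94 + 2×3.78 = 13.5 m. Hydraulic radius R = A/P = 22.45/13.5 = 1.663 m. Q_A = (1/0.019)·22.45·1.663^(2/3)·√0.018 = 222.6 m³/s.
Channel B: Flow area A = b·y = 4.5 × 4.48 = 20.16 m². Wetted perimeter P = b + 2y = 4.5 + 2×4.48 = 13.46 m. Hydraulic radius R = A/P = 20.16/13.46 = 1.498 m. Q_B = (1/0.019)·20.16·1.498^(2/3)·√0.018 = 186.4 m³/s.
Q_A = 222.6 m³/s vs Q_B = 186.4 m³/s, so channel A carries more.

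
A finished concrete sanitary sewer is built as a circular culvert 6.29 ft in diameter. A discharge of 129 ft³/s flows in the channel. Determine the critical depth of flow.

At critical depth, Q² T / (g A³) = 1, i.e. A³/T = Q²/g = 129²/32.2 = 516.8.
Trying y = 2.21 ft: A³/T = 154 — low.
Trying y = 3.81 ft: A³/T = 1241 — high.
Trying y = 3.03 ft: A³/T = 517.2 — close enough.

y_c = 3.03 ft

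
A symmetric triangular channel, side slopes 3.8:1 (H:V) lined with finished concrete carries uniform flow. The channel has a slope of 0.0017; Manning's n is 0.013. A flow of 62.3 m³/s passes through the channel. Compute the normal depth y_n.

y_n = 2.22 m

Manning's equation rearranged: A R^(2/3) = nQ / (1·√S) = 0.013 × 62.3 / (√0.0017) = 19.64.
Trying y = 2 m: A R^(2/3) = 14.86 — low.
Trying y = 2.48 m: A R^(2/3) = 26.38 — high.
Trying y = 2.22 m: A R^(2/3) = 19.63 — matches.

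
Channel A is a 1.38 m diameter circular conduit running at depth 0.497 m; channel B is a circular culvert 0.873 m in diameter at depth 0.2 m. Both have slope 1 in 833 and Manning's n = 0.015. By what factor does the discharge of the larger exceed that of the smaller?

8.17

Channel A: For a circular section of diameter D = 1.38 m at depth y = 0.497 m, the central angle is θ = 2 arccos(1 − 2y/D) = 2.575 rad. Then A = (D²/8)(θ − sin θ) = 0.485 m² and P = Dθ/2 = 1.776 m. Hydraulic radius R = A/P = 0.485/1.776 = 0.273 m. Q_A = (1/0.015)·0.485·0.273^(2/3)·√0.0012 = 0.4715 m³/s.
Channel B: For a circular section of diameter D = 0.873 m at depth y = 0.2 m, the central angle is θ = 2 arccos(1 − 2y/D) = 1.996 rad. Then A = (D²/8)(θ − sin θ) = 0.1034 m² and P = Dθ/2 = 0.8714 m. Hydraulic radius R = A/P = 0.1034/0.8714 = 0.1187 m. Q_B = (1/0.015)·0.1034·0.1187^(2/3)·√0.0012 = 0.05769 m³/s.
The larger discharge is 0.4715 m³/s and the smaller is 0.05769 m³/s; the ratio is 8.17.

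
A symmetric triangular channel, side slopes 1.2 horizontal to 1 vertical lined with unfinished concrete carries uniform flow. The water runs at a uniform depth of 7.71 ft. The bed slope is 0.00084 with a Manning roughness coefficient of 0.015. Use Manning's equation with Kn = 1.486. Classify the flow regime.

subcritical

For a triangular section with side slope z = 1.2: A = zy² = 1.2×7.71² = 71.33 ft²; P = 2y√(1+z²) = 2×7.71×1.562 = 24.09 ft.
Hydraulic radius R = A/P = 71.33/24.09 = 2.961 ft.
V = (1.486/n) R^(2/3) √S = (1.486/0.015) × 2.961^(2/3) × √0.00084 = 5.921 ft/s. Hydraulic depth D_h = A/T = 71.33/18.5 = 3.855 ft.
Froude number Fr = V/√(g·D_h) = 5.921/√(32.2×3.855) = 0.531, which is less than 1, so the flow is subcritical.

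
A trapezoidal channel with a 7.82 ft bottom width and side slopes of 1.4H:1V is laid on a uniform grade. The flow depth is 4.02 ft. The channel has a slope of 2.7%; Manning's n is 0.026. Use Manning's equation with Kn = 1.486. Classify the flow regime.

supercritical

With bottom width b = 7.82 ft and side slope z = 1.4: A = (b + zy)y = (7.82 + 1.4×4.02)×4.02 = 54.06 ft²; P = b + 2y√(1+z²) = 7.82 + 2×4.02×1.72 = 21.65 ft.
Hydraulic radius R = A/P = 54.06/21.65 = 2.497 ft.
V = (1.486/n) R^(2/3) √S = (1.486/0.026) × 2.497^(2/3) × √0.027 = 17.28 ft/s. Hydraulic depth D_h = A/T = 54.06/19.08 = 2.834 ft.
Froude number Fr = V/√(g·D_h) = 17.28/√(32.2×2.834) = 1.81, which is greater than 1, so the flow is supercritical.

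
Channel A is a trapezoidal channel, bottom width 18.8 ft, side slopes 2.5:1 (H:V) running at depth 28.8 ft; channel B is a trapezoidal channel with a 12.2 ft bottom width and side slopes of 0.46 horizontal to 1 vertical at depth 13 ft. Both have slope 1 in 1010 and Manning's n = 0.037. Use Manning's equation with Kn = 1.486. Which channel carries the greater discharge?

channel A

Channel A: With bottom width b = 18.8 ft and side slope z = 2.5: A = (b + zy)y = (18.8 + 2.5×28.8)×28.8 = 2615 ft²; P = b + 2y√(1+z²) = 18.8 + 2×28.8×2.693 = 173.9 ft. Hydraulic radius R = A/P = 2615/173.9 = 15.04 ft. Q_A = (1.486/0.037)·2615·15.04^(2/3)·√0.0009901 = 20130 ft³/s.
Channel B: With bottom width b = 12.2 ft and side slope z = 0.46: A = (b + zy)y = (12.2 + 0.46×13)×13 = 236.3 ft²; P = b + 2y√(1+z²) = 12.2 + 2×13×1.101 = 40.82 ft. Hydraulic radius R = A/P = 236.3/40.82 = 5.79 ft. Q_B = (1.486/0.037)·236.3·5.79^(2/3)·√0.0009901 = 963 ft³/s.
Q_A = 20130 ft³/s vs Q_B = 963 ft³/s, so channel A carries more.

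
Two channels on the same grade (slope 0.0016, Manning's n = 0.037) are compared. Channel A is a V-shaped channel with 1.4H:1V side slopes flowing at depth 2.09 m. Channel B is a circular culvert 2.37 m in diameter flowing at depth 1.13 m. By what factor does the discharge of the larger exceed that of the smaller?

Channel A: For a triangular section with side slope z = 1.4: A = zy² = 1.4×2.09² = 6.115 m²; P = 2y√(1+z²) = 2×2.09×1.72 = 7.192 m. Hydraulic radius R = A/P = 6.115/7.192 = 0.8504 m. Q_A = (1/0.037)·6.115·0.8504^(2/3)·√0.0016 = 5.934 m³/s.
Channel B: For a circular section of diameter D = 2.37 m at depth y = 1.13 m, the central angle is θ = 2 arccos(1 − 2y/D) = 3.049 rad. Then A = (D²/8)(θ − sin θ) = 2.075 m² and P = Dθ/2 = 3.613 m. Hydraulic radius R = A/P = 2.075/3.613 = 0.5745 m. Q_B = (1/0.037)·2.075·0.5745^(2/3)·√0.0016 = 1.551 m³/s.
The larger discharge is 5.934 m³/s and the smaller is 1.551 m³/s; the ratio is 3.83.

3.83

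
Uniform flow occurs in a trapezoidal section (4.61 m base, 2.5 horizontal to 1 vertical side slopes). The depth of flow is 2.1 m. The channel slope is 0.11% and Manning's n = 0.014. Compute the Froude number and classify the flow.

With bottom width b = 4.61 m and side slope z = 2.5: A = (b + zy)y = (4.61 + 2.5×2.1)×2.1 = 20.71 m²; P = b + 2y√(1+z²) = 4.61 + 2×2.1×2.693 = 15.92 m.
Hydraulic radius R = A/P = 20.71/15.92 = 1.301 m.
V = (1/n) R^(2/3) √S = (1/0.014) × 1.301^(2/3) × √0.0011 = 2.823 m/s. Hydraulic depth D_h = A/T = 20.71/15.11 = 1.37 m.
Froude number Fr = V/√(g·D_h) = 2.823/√(9.81×1.37) = 0.77, which is less than 1, so the flow is subcritical.

subcritical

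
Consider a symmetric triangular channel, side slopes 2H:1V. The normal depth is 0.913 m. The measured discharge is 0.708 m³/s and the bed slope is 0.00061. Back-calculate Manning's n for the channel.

For a triangular section with side slope z = 2: A = zy² = 2×0.913² = 1.667 m²; P = 2y√(1+z²) = 2×0.913×2.236 = 4.083 m.
Hydraulic radius R = A/P = 1.667/4.083 = 0.4083 m.
Rearranging Manning's equation: n = (1/Q) A R^(2/3) S^(1/2) = (1/0.708) × 1.667 × 0.4083^(2/3) × √0.00061 = 0.032.

n = 0.032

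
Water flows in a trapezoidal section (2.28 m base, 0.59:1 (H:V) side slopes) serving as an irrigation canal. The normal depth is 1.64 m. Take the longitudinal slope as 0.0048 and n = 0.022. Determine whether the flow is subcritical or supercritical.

With bottom width b = 2.28 m and side slope z = 0.59: A = (b + zy)y = (2.28 + 0.59×1.64)×1.64 = 5.326 m²; P = b + 2y√(1+z²) = 2.28 + 2×1.64×1.161 = 6.088 m.
Hydraulic radius R = A/P = 5.326/6.088 = 0.8748 m.
V = (1/n) R^(2/3) √S = (1/0.022) × 0.8748^(2/3) × √0.0048 = 2.881 m/s. Hydraulic depth D_h = A/T = 5.326/4.215 = 1.264 m.
Froude number Fr = V/√(g·D_h) = 2.881/√(9.81×1.264) = 0.818, which is less than 1, so the flow is subcritical.

subcritical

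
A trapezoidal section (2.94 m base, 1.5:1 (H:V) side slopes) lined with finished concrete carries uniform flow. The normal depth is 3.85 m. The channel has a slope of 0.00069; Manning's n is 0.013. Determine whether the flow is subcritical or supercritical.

With bottom width b = 2.94 m and side slope z = 1.5: A = (b + zy)y = (2.94 + 1.5×3.85)×3.85 = 33.55 m²; P = b + 2y√(1+z²) = 2.94 + 2×3.85×1.803 = 16.82 m.
Hydraulic radius R = A/P = 33.55/16.82 = 1.995 m.
V = (1/n) R^(2/3) √S = (1/0.013) × 1.995^(2/3) × √0.00069 = 3.202 m/s. Hydraulic depth D_h = A/T = 33.55/14.49 = 2.316 m.
Froude number Fr = V/√(g·D_h) = 3.202/√(9.81×2.316) = 0.672, which is less than 1, so the flow is subcritical.

subcritical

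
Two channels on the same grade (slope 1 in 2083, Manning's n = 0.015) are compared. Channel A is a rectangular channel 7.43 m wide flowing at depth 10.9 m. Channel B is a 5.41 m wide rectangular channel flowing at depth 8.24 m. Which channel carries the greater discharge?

channel A

Channel A: Flow area A = b·y = 7.43 × 10.9 = 80.99 m². Wetted perimeter P = b + 2y = 7.43 + 2×10.9 = 29.23 m. Hydraulic radius R = A/P = 80.99/29.23 = 2.771 m. Q_A = (1/0.015)·80.99·2.771^(2/3)·√0.0004801 = 233.4 m³/s.
Channel B: Flow area A = b·y = 5.41 × 8.24 = 44.58 m². Wetted perimeter P = b + 2y = 5.41 + 2×8.24 = 21.89 m. Hydraulic radius R = A/P = 44.58/21.89 = 2.036 m. Q_B = (1/0.015)·44.58·2.036^(2/3)·√0.0004801 = 104.6 m³/s.
Q_A = 233.4 m³/s vs Q_B = 104.6 m³/s, so channel A carries more.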